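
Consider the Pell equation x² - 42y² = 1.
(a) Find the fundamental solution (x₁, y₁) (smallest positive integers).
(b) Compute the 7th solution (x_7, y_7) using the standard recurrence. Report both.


Step 1: Find the fundamental solution (x₁, y₁) of x² - 42y² = 1.
  Expand √42 as a continued fraction. a₀ = ⌊√42⌋ = 6; iterate m_{k+1} = d_k·a_k − m_k, d_{k+1} = (42 − m_{k+1}²)/d_k, a_{k+1} = ⌊(a₀ + m_{k+1})/d_{k+1}⌋ (starting m₀ = 0, d₀ = 1), with convergents p_k = a_k·p_{k-1} + p_{k-2}, q_k = a_k·q_{k-1} + q_{k-2} (p₋₁ = 1, q₋₁ = 0):
  k = 0: a₀ = 6; p₀/q₀ = 6/1; p₀² − 42·q₀² = 36 − 42 = -6.
  k = 1: m = 6, d = 6, a = ⌊(6 + 6)/6⌋ = 2; p/q = (2·6 + 1)/(2·1 + 0) = 13/2; p² − 42·q² = 169 − 168 = 1.
  The first convergent with p² − 42·q² = 1 gives the fundamental solution (x₁, y₁) = (13, 2).
Step 2: Apply the recurrence (x_{n+1}, y_{n+1}) = (x₁x_n + 42y₁y_n, x₁y_n + y₁x_n) repeatedly.
  From (x_1, y_1) = (13, 2): x_2 = 13·13 + 42·2·2 = 337; y_2 = 13·2 + 2·13 = 52.
  From (x_2, y_2) = (337, 52): x_3 = 13·337 + 42·2·52 = 8749; y_3 = 13·52 + 2·337 = 1350.
  From (x_3, y_3) = (8749, 1350): x_4 = 13·8749 + 42·2·1350 = 227137; y_4 = 13·1350 + 2·8749 = 35048.
  From (x_4, y_4) = (227137, 35048): x_5 = 13·227137 + 42·2·35048 = 5896813; y_5 = 13·35048 + 2·227137 = 909898.
  From (x_5, y_5) = (5896813, 909898): x_6 = 13·5896813 + 42·2·909898 = 153090001; y_6 = 13·909898 + 2·5896813 = 23622300.
  From (x_6, y_6) = (153090001, 23622300): x_7 = 13·153090001 + 42·2·23622300 = 3974443213; y_7 = 13·23622300 + 2·153090001 = 613269902.
Step 3: Verify x_7² - 42·y_7² = 15796198853361763369 - 15796198853361763368 = 1 (should be 1). ✓

(x_1, y_1) = (13, 2); (x_7, y_7) = (3974443213, 613269902).


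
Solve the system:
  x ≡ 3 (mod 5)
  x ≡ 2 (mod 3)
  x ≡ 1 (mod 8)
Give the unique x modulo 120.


Moduli 5, 3, 8 are pairwise coprime; by CRT there is a unique solution modulo M = 5 · 3 · 8 = 120.
Solve pairwise, accumulating the modulus:
  Start with x ≡ 3 (mod 5).
  Combine with x ≡ 2 (mod 3): since gcd(5, 3) = 1, we get a unique residue mod 15.
    Write x = 3 + 5·t and substitute into x ≡ 2 (mod 3): 5·t ≡ 2 − 3 = -1 (mod 3).
    Reduce coefficients mod 3: 2·t ≡ 2 (mod 3).
    The inverse of 2 mod 3 is 2 (since 2·2 = 4 = 1·3 + 1), so t ≡ 2·2 = 4 ≡ 1 (mod 3).
    Then x = 3 + 5·1 = 8, valid modulo lcm(5, 3) = 15: x ≡ 8 (mod 15).
  Combine with x ≡ 1 (mod 8): since gcd(15, 8) = 1, we get a unique residue mod 120.
    Write x = 8 + 15·t and substitute into x ≡ 1 (mod 8): 15·t ≡ 1 − 8 = -7 (mod 8).
    Reduce coefficients mod 8: 7·t ≡ 1 (mod 8).
    The inverse of 7 mod 8 is 7 (since 7·7 = 49 = 6·8 + 1), so t ≡ 7·1 = 7 ≡ 7 (mod 8).
    Then x = 8 + 15·7 = 113, valid modulo lcm(15, 8) = 120: x ≡ 113 (mod 120).
Verify: 113 mod 5 = 3 ✓, 113 mod 3 = 2 ✓, 113 mod 8 = 1 ✓.

x ≡ 113 (mod 120).


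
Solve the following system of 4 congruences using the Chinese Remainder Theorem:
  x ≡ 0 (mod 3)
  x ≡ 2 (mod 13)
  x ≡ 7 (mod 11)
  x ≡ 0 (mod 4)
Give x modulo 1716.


Product of moduli M = 3 · 13 · 11 · 4 = 1716.
Merge one congruence at a time:
  Start: x ≡ 0 (mod 3).
  Combine with x ≡ 2 (mod 13); new modulus lcm = 39.
    Write x = 0 + 3·t and substitute into x ≡ 2 (mod 13): 3·t ≡ 2 − 0 = 2 (mod 13).
    The inverse of 3 mod 13 is 9 (since 3·9 = 27 = 2·13 + 1), so t ≡ 9·2 = 18 ≡ 5 (mod 13).
    Then x = 0 + 3·5 = 15, valid modulo lcm(3, 13) = 39: x ≡ 15 (mod 39).
  Combine with x ≡ 7 (mod 11); new modulus lcm = 429.
    Write x = 15 + 39·t and substitute into x ≡ 7 (mod 11): 39·t ≡ 7 − 15 = -8 (mod 11).
    Reduce coefficients mod 11: 6·t ≡ 3 (mod 11).
    The inverse of 6 mod 11 is 2 (since 6·2 = 12 = 1·11 + 1), so t ≡ 2·3 = 6 ≡ 6 (mod 11).
    Then x = 15 + 39·6 = 249, valid modulo lcm(39, 11) = 429: x ≡ 249 (mod 429).
  Combine with x ≡ 0 (mod 4); new modulus lcm = 1716.
    Write x = 249 + 429·t and substitute into x ≡ 0 (mod 4): 429·t ≡ 0 − 249 = -249 (mod 4).
    Reduce coefficients mod 4: 1·t ≡ 3 (mod 4).
    So t ≡ 3 (mod 4).
    Then x = 249 + 429·3 = 1536, valid modulo lcm(429, 4) = 1716: x ≡ 1536 (mod 1716).
Verify against each original: 1536 mod 3 = 0, 1536 mod 13 = 2, 1536 mod 11 = 7, 1536 mod 4 = 0.

x ≡ 1536 (mod 1716).


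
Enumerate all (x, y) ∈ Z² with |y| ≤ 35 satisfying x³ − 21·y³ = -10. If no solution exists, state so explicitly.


The equation is x³ - 21y³ = -10. For fixed y, x³ = 21·y³ − 10, so a solution requires the RHS to be a perfect cube.
Strategy: iterate y from -35 to 35, compute RHS = 21·y³ − 10, and check whether it is a (positive or negative) perfect cube.
Check small values of y:
  y = 0: RHS = -10 is not a perfect cube.
  y = 1: RHS = 11 is not a perfect cube.
  y = -1: RHS = -31 is not a perfect cube.
  y = 2: RHS = 158 is not a perfect cube.
  y = -2: RHS = -178 is not a perfect cube.
  y = 3: RHS = 557 is not a perfect cube.
  y = -3: RHS = -577 is not a perfect cube.
Continuing the search up to |y| = 35 finds no solutions either.
No (x, y) in the scanned range satisfies the equation.

No integer solutions with |y| ≤ 35.


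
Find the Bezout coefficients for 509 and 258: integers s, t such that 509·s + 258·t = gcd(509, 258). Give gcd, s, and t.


Euclidean algorithm on (509, 258) — divide until remainder is 0:
  509 = 1 · 258 + 251
  258 = 1 · 251 + 7
  251 = 35 · 7 + 6
  7 = 1 · 6 + 1
  6 = 6 · 1 + 0
gcd(509, 258) = 1.
Track Bezout coefficients alongside the remainders: start with r₀ = 509 = a·1 + b·0 (s = 1, t = 0) and r₁ = 258 = a·0 + b·1 (s = 0, t = 1); each new remainder r_{k+1} = r_{k-1} − q_k·r_k inherits s_{k+1} = s_{k-1} − q_k·s_k, t_{k+1} = t_{k-1} − q_k·t_k, so r_k = a·s_k + b·t_k at every step:
  q = 1: r = 251, s = 1 − 1·0 = 1, t = 0 − 1·1 = -1  (check: 509·1 + 258·(-1) = 251)
  q = 1: r = 7, s = 0 − 1·1 = -1, t = 1 − 1·(-1) = 2  (check: 509·(-1) + 258·2 = 7)
  q = 35: r = 6, s = 1 − 35·(-1) = 36, t = -1 − 35·2 = -71  (check: 509·36 + 258·(-71) = 6)
  q = 1: r = 1, s = -1 − 1·36 = -37, t = 2 − 1·(-71) = 73  (check: 509·(-37) + 258·73 = 1)
The row with r = 1 (the gcd) gives the Bezout coefficients s = -37, t = 73.
Result: 509 · (-37) + 258 · (73) = 1.

gcd(509, 258) = 1; s = -37, t = 73 (check: 509·(-37) + 258·73 = 1).


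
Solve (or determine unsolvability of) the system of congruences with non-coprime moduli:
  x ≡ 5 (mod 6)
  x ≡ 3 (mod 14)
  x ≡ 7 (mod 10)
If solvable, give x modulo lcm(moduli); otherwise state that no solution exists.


Moduli 6, 14, 10 are not pairwise coprime, so CRT works modulo lcm(m_i) when all pairwise compatibility conditions hold.
Pairwise compatibility: gcd(m_i, m_j) must divide a_i - a_j for every pair.
Merge one congruence at a time:
  Start: x ≡ 5 (mod 6).
  Combine with x ≡ 3 (mod 14): gcd(6, 14) = 2; 3 - 5 = -2, which IS divisible by 2, so compatible.
    Write x = 5 + 6·t and substitute into x ≡ 3 (mod 14): 6·t ≡ 3 − 5 = -2 (mod 14).
    Divide the congruence (and modulus) by g = 2: 3·t ≡ -1 (mod 7).
    Reduce coefficients mod 7: 3·t ≡ 6 (mod 7).
    The inverse of 3 mod 7 is 5 (since 3·5 = 15 = 2·7 + 1), so t ≡ 5·6 = 30 ≡ 2 (mod 7).
    Then x = 5 + 6·2 = 17, valid modulo lcm(6, 14) = 42: x ≡ 17 (mod 42).
  Combine with x ≡ 7 (mod 10): gcd(42, 10) = 2; 7 - 17 = -10, which IS divisible by 2, so compatible.
    Write x = 17 + 42·t and substitute into x ≡ 7 (mod 10): 42·t ≡ 7 − 17 = -10 (mod 10).
    Divide the congruence (and modulus) by g = 2: 21·t ≡ -5 (mod 5).
    Reduce coefficients mod 5: 1·t ≡ 0 (mod 5).
    So t ≡ 0 (mod 5).
    Then x = 17 + 42·0 = 17, valid modulo lcm(42, 10) = 210: x ≡ 17 (mod 210).
Verify: 17 mod 6 = 5, 17 mod 14 = 3, 17 mod 10 = 7.

x ≡ 17 (mod 210).


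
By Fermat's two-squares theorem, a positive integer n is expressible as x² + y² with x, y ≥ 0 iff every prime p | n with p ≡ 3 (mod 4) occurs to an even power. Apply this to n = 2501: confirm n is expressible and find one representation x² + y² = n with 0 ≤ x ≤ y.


Step 1: Factor n = 2501 = 41 · 61.
Step 2: Check the mod-4 condition on each prime factor: 41 ≡ 1 (mod 4), exponent 1; 61 ≡ 1 (mod 4), exponent 1.
All primes ≡ 3 (mod 4) appear to even exponent (or don't appear), so by the two-squares theorem n IS expressible as a sum of two squares.
Step 3: Build a representation. Here n = 41 · 61 is a product of primes ≡ 1 (mod 4). Each prime p ≡ 1 (mod 4) is itself a sum of two squares; find a² by testing p − a² for a perfect square:
  41: 41 − 1² = 40, 41 − 2² = 37, 41 − 3² = 32, 41 − 4² = 25 = 5² ⇒ 41 = 4² + 5².
  61: 61 − 1² = 60, 61 − 2² = 57, 61 − 3² = 52, 61 − 4² = 45, 61 − 5² = 36 = 6² ⇒ 61 = 5² + 6².
  Combine using the Brahmagupta–Fibonacci identity (a² + b²)(c² + d²) = (ac − bd)² + (ad + bc)² = (ac + bd)² + (ad − bc)²:
  41 · 61 = 2501: from (4² + 5²)(5² + 6²), take (4·5 − 5·6, 4·6 + 5·5) = (20 − 30, 24 + 25) = (-10, 49); dropping signs (only squares matter) gives (10, 49); check 10² + 49² = 100 + 2401 = 2501 ✓.
Step 4: Order so x ≤ y and verify: 10² + 49² = 100 + 2401 = 2501 = n. ✓

n = 2501 = 10² + 49² (one valid representation with x ≤ y).


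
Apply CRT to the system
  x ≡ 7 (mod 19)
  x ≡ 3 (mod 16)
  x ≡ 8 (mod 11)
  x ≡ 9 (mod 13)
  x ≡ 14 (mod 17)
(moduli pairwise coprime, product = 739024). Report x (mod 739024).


Product of moduli M = 19 · 16 · 11 · 13 · 17 = 739024.
Merge one congruence at a time:
  Start: x ≡ 7 (mod 19).
  Combine with x ≡ 3 (mod 16); new modulus lcm = 304.
    Write x = 7 + 19·t and substitute into x ≡ 3 (mod 16): 19·t ≡ 3 − 7 = -4 (mod 16).
    Reduce coefficients mod 16: 3·t ≡ 12 (mod 16).
    The inverse of 3 mod 16 is 11 (since 3·11 = 33 = 2·16 + 1), so t ≡ 11·12 = 132 ≡ 4 (mod 16).
    Then x = 7 + 19·4 = 83, valid modulo lcm(19, 16) = 304: x ≡ 83 (mod 304).
  Combine with x ≡ 8 (mod 11); new modulus lcm = 3344.
    Write x = 83 + 304·t and substitute into x ≡ 8 (mod 11): 304·t ≡ 8 − 83 = -75 (mod 11).
    Reduce coefficients mod 11: 7·t ≡ 2 (mod 11).
    The inverse of 7 mod 11 is 8 (since 7·8 = 56 = 5·11 + 1), so t ≡ 8·2 = 16 ≡ 5 (mod 11).
    Then x = 83 + 304·5 = 1603, valid modulo lcm(304, 11) = 3344: x ≡ 1603 (mod 3344).
  Combine with x ≡ 9 (mod 13); new modulus lcm = 43472.
    Write x = 1603 + 3344·t and substitute into x ≡ 9 (mod 13): 3344·t ≡ 9 − 1603 = -1594 (mod 13).
    Reduce coefficients mod 13: 3·t ≡ 5 (mod 13).
    The inverse of 3 mod 13 is 9 (since 3·9 = 27 = 2·13 + 1), so t ≡ 9·5 = 45 ≡ 6 (mod 13).
    Then x = 1603 + 3344·6 = 21667, valid modulo lcm(3344, 13) = 43472: x ≡ 21667 (mod 43472).
  Combine with x ≡ 14 (mod 17); new modulus lcm = 739024.
    Write x = 21667 + 43472·t and substitute into x ≡ 14 (mod 17): 43472·t ≡ 14 − 21667 = -21653 (mod 17).
    Reduce coefficients mod 17: 3·t ≡ 5 (mod 17).
    The inverse of 3 mod 17 is 6 (since 3·6 = 18 = 1·17 + 1), so t ≡ 6·5 = 30 ≡ 13 (mod 17).
    Then x = 21667 + 43472·13 = 586803, valid modulo lcm(43472, 17) = 739024: x ≡ 586803 (mod 739024).
Verify against each original: 586803 mod 19 = 7, 586803 mod 16 = 3, 586803 mod 11 = 8, 586803 mod 13 = 9, 586803 mod 17 = 14.

x ≡ 586803 (mod 739024).


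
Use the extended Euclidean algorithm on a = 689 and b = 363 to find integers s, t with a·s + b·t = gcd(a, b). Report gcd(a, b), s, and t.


Euclidean algorithm on (689, 363) — divide until remainder is 0:
  689 = 1 · 363 + 326
  363 = 1 · 326 + 37
  326 = 8 · 37 + 30
  37 = 1 · 30 + 7
  30 = 4 · 7 + 2
  7 = 3 · 2 + 1
  2 = 2 · 1 + 0
gcd(689, 363) = 1.
Track Bezout coefficients alongside the remainders: start with r₀ = 689 = a·1 + b·0 (s = 1, t = 0) and r₁ = 363 = a·0 + b·1 (s = 0, t = 1); each new remainder r_{k+1} = r_{k-1} − q_k·r_k inherits s_{k+1} = s_{k-1} − q_k·s_k, t_{k+1} = t_{k-1} − q_k·t_k, so r_k = a·s_k + b·t_k at every step:
  q = 1: r = 326, s = 1 − 1·0 = 1, t = 0 − 1·1 = -1  (check: 689·1 + 363·(-1) = 326)
  q = 1: r = 37, s = 0 − 1·1 = -1, t = 1 − 1·(-1) = 2  (check: 689·(-1) + 363·2 = 37)
  q = 8: r = 30, s = 1 − 8·(-1) = 9, t = -1 − 8·2 = -17  (check: 689·9 + 363·(-17) = 30)
  q = 1: r = 7, s = -1 − 1·9 = -10, t = 2 − 1·(-17) = 19  (check: 689·(-10) + 363·19 = 7)
  q = 4: r = 2, s = 9 − 4·(-10) = 49, t = -17 − 4·19 = -93  (check: 689·49 + 363·(-93) = 2)
  q = 3: r = 1, s = -10 − 3·49 = -157, t = 19 − 3·(-93) = 298  (check: 689·(-157) + 363·298 = 1)
The row with r = 1 (the gcd) gives the Bezout coefficients s = -157, t = 298.
Result: 689 · (-157) + 363 · (298) = 1.

gcd(689, 363) = 1; s = -157, t = 298 (check: 689·(-157) + 363·298 = 1).


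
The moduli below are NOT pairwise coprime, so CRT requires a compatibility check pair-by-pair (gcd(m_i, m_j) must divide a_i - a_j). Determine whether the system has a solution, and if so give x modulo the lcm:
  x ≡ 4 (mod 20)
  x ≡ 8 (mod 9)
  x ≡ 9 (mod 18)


Moduli 20, 9, 18 are not pairwise coprime, so CRT works modulo lcm(m_i) when all pairwise compatibility conditions hold.
Pairwise compatibility: gcd(m_i, m_j) must divide a_i - a_j for every pair.
Merge one congruence at a time:
  Start: x ≡ 4 (mod 20).
  Combine with x ≡ 8 (mod 9): gcd(20, 9) = 1; 8 - 4 = 4, which IS divisible by 1, so compatible.
    Write x = 4 + 20·t and substitute into x ≡ 8 (mod 9): 20·t ≡ 8 − 4 = 4 (mod 9).
    Reduce coefficients mod 9: 2·t ≡ 4 (mod 9).
    The inverse of 2 mod 9 is 5 (since 2·5 = 10 = 1·9 + 1), so t ≡ 5·4 = 20 ≡ 2 (mod 9).
    Then x = 4 + 20·2 = 44, valid modulo lcm(20, 9) = 180: x ≡ 44 (mod 180).
  Combine with x ≡ 9 (mod 18): gcd(180, 18) = 18, and 9 - 44 = -35 is NOT divisible by 18.
    ⇒ system is inconsistent (no integer solution).

No solution (the system is inconsistent).


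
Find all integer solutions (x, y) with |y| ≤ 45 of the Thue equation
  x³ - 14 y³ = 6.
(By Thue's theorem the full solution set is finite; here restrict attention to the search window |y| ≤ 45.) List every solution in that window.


The equation is x³ - 14y³ = 6. For fixed y, x³ = 14·y³ + 6, so a solution requires the RHS to be a perfect cube.
Strategy: iterate y from -45 to 45, compute RHS = 14·y³ + 6, and check whether it is a (positive or negative) perfect cube.
Check small values of y:
  y = 0: RHS = 6 is not a perfect cube.
  y = 1: RHS = 20 is not a perfect cube.
  y = -1: RHS = -8 = (-2)³ ⇒ x = -2 works.
  y = 2: RHS = 118 is not a perfect cube.
  y = -2: RHS = -106 is not a perfect cube.
  y = 3: RHS = 384 is not a perfect cube.
  y = -3: RHS = -372 is not a perfect cube.
Continuing the search up to |y| = 45 finds no further solutions beyond those listed.
Collected solutions: (-2, -1).

Solutions (with |y| ≤ 45): (-2, -1).


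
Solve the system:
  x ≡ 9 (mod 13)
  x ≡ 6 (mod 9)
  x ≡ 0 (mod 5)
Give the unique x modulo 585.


Moduli 13, 9, 5 are pairwise coprime; by CRT there is a unique solution modulo M = 13 · 9 · 5 = 585.
Solve pairwise, accumulating the modulus:
  Start with x ≡ 9 (mod 13).
  Combine with x ≡ 6 (mod 9): since gcd(13, 9) = 1, we get a unique residue mod 117.
    Write x = 9 + 13·t and substitute into x ≡ 6 (mod 9): 13·t ≡ 6 − 9 = -3 (mod 9).
    Reduce coefficients mod 9: 4·t ≡ 6 (mod 9).
    The inverse of 4 mod 9 is 7 (since 4·7 = 28 = 3·9 + 1), so t ≡ 7·6 = 42 ≡ 6 (mod 9).
    Then x = 9 + 13·6 = 87, valid modulo lcm(13, 9) = 117: x ≡ 87 (mod 117).
  Combine with x ≡ 0 (mod 5): since gcd(117, 5) = 1, we get a unique residue mod 585.
    Write x = 87 + 117·t and substitute into x ≡ 0 (mod 5): 117·t ≡ 0 − 87 = -87 (mod 5).
    Reduce coefficients mod 5: 2·t ≡ 3 (mod 5).
    The inverse of 2 mod 5 is 3 (since 2·3 = 6 = 1·5 + 1), so t ≡ 3·3 = 9 ≡ 4 (mod 5).
    Then x = 87 + 117·4 = 555, valid modulo lcm(117, 5) = 585: x ≡ 555 (mod 585).
Verify: 555 mod 13 = 9 ✓, 555 mod 9 = 6 ✓, 555 mod 5 = 0 ✓.

x ≡ 555 (mod 585).


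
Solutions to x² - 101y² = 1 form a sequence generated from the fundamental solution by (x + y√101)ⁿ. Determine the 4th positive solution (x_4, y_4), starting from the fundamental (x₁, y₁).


Step 1: Find the fundamental solution (x₁, y₁) of x² - 101y² = 1.
  Expand √101 as a continued fraction. a₀ = ⌊√101⌋ = 10; iterate m_{k+1} = d_k·a_k − m_k, d_{k+1} = (101 − m_{k+1}²)/d_k, a_{k+1} = ⌊(a₀ + m_{k+1})/d_{k+1}⌋ (starting m₀ = 0, d₀ = 1), with convergents p_k = a_k·p_{k-1} + p_{k-2}, q_k = a_k·q_{k-1} + q_{k-2} (p₋₁ = 1, q₋₁ = 0):
  k = 0: a₀ = 10; p₀/q₀ = 10/1; p₀² − 101·q₀² = 100 − 101 = -1.
  k = 1: m = 10, d = 1, a = ⌊(10 + 10)/1⌋ = 20; p/q = (20·10 + 1)/(20·1 + 0) = 201/20; p² − 101·q² = 40401 − 40400 = 1.
  The first convergent with p² − 101·q² = 1 gives the fundamental solution (x₁, y₁) = (201, 20).
Step 2: Apply the recurrence (x_{n+1}, y_{n+1}) = (x₁x_n + 101y₁y_n, x₁y_n + y₁x_n) repeatedly.
  From (x_1, y_1) = (201, 20): x_2 = 201·201 + 101·20·20 = 80801; y_2 = 201·20 + 20·201 = 8040.
  From (x_2, y_2) = (80801, 8040): x_3 = 201·80801 + 101·20·8040 = 32481801; y_3 = 201·8040 + 20·80801 = 3232060.
  From (x_3, y_3) = (32481801, 3232060): x_4 = 201·32481801 + 101·20·3232060 = 13057603201; y_4 = 201·3232060 + 20·32481801 = 1299280080.
Step 3: Verify x_4² - 101·y_4² = 170501001354765446401 - 170501001354765446400 = 1 (should be 1). ✓

(x_1, y_1) = (201, 20); (x_4, y_4) = (13057603201, 1299280080).


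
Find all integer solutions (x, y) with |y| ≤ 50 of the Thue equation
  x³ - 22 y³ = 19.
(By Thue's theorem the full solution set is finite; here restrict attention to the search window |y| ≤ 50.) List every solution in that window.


The equation is x³ - 22y³ = 19. For fixed y, x³ = 22·y³ + 19, so a solution requires the RHS to be a perfect cube.
Strategy: iterate y from -50 to 50, compute RHS = 22·y³ + 19, and check whether it is a (positive or negative) perfect cube.
Check small values of y:
  y = 0: RHS = 19 is not a perfect cube.
  y = 1: RHS = 41 is not a perfect cube.
  y = -1: RHS = -3 is not a perfect cube.
  y = 2: RHS = 195 is not a perfect cube.
  y = -2: RHS = -157 is not a perfect cube.
  y = 3: RHS = 613 is not a perfect cube.
  y = -3: RHS = -575 is not a perfect cube.
Continuing the search up to |y| = 50 finds no solutions either.
No (x, y) in the scanned range satisfies the equation.

No integer solutions with |y| ≤ 50.


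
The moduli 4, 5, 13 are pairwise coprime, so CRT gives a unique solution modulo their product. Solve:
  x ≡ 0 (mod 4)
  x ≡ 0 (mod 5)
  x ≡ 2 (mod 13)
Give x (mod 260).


Moduli 4, 5, 13 are pairwise coprime; by CRT there is a unique solution modulo M = 4 · 5 · 13 = 260.
Solve pairwise, accumulating the modulus:
  Start with x ≡ 0 (mod 4).
  Combine with x ≡ 0 (mod 5): since gcd(4, 5) = 1, we get a unique residue mod 20.
    Write x = 0 + 4·t and substitute into x ≡ 0 (mod 5): 4·t ≡ 0 − 0 = 0 (mod 5).
    The inverse of 4 mod 5 is 4 (since 4·4 = 16 = 3·5 + 1), so t ≡ 4·0 = 0 ≡ 0 (mod 5).
    Then x = 0 + 4·0 = 0, valid modulo lcm(4, 5) = 20: x ≡ 0 (mod 20).
  Combine with x ≡ 2 (mod 13): since gcd(20, 13) = 1, we get a unique residue mod 260.
    Write x = 0 + 20·t and substitute into x ≡ 2 (mod 13): 20·t ≡ 2 − 0 = 2 (mod 13).
    Reduce coefficients mod 13: 7·t ≡ 2 (mod 13).
    The inverse of 7 mod 13 is 2 (since 7·2 = 14 = 1·13 + 1), so t ≡ 2·2 = 4 ≡ 4 (mod 13).
    Then x = 0 + 20·4 = 80, valid modulo lcm(20, 13) = 260: x ≡ 80 (mod 260).
Verify: 80 mod 4 = 0 ✓, 80 mod 5 = 0 ✓, 80 mod 13 = 2 ✓.

x ≡ 80 (mod 260).


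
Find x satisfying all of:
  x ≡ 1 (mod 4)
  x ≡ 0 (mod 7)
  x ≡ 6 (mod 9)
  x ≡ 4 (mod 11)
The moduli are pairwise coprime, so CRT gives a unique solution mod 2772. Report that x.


Product of moduli M = 4 · 7 · 9 · 11 = 2772.
Merge one congruence at a time:
  Start: x ≡ 1 (mod 4).
  Combine with x ≡ 0 (mod 7); new modulus lcm = 28.
    Write x = 1 + 4·t and substitute into x ≡ 0 (mod 7): 4·t ≡ 0 − 1 = -1 (mod 7).
    Reduce coefficients mod 7: 4·t ≡ 6 (mod 7).
    The inverse of 4 mod 7 is 2 (since 4·2 = 8 = 1·7 + 1), so t ≡ 2·6 = 12 ≡ 5 (mod 7).
    Then x = 1 + 4·5 = 21, valid modulo lcm(4, 7) = 28: x ≡ 21 (mod 28).
  Combine with x ≡ 6 (mod 9); new modulus lcm = 252.
    Write x = 21 + 28·t and substitute into x ≡ 6 (mod 9): 28·t ≡ 6 − 21 = -15 (mod 9).
    Reduce coefficients mod 9: 1·t ≡ 3 (mod 9).
    So t ≡ 3 (mod 9).
    Then x = 21 + 28·3 = 105, valid modulo lcm(28, 9) = 252: x ≡ 105 (mod 252).
  Combine with x ≡ 4 (mod 11); new modulus lcm = 2772.
    Write x = 105 + 252·t and substitute into x ≡ 4 (mod 11): 252·t ≡ 4 − 105 = -101 (mod 11).
    Reduce coefficients mod 11: 10·t ≡ 9 (mod 11).
    The inverse of 10 mod 11 is 10 (since 10·10 = 100 = 9·11 + 1), so t ≡ 10·9 = 90 ≡ 2 (mod 11).
    Then x = 105 + 252·2 = 609, valid modulo lcm(252, 11) = 2772: x ≡ 609 (mod 2772).
Verify against each original: 609 mod 4 = 1, 609 mod 7 = 0, 609 mod 9 = 6, 609 mod 11 = 4.

x ≡ 609 (mod 2772).


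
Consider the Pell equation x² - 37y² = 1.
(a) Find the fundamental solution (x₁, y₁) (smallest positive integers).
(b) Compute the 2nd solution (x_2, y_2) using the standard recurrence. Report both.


Step 1: Find the fundamental solution (x₁, y₁) of x² - 37y² = 1.
  Expand √37 as a continued fraction. a₀ = ⌊√37⌋ = 6; iterate m_{k+1} = d_k·a_k − m_k, d_{k+1} = (37 − m_{k+1}²)/d_k, a_{k+1} = ⌊(a₀ + m_{k+1})/d_{k+1}⌋ (starting m₀ = 0, d₀ = 1), with convergents p_k = a_k·p_{k-1} + p_{k-2}, q_k = a_k·q_{k-1} + q_{k-2} (p₋₁ = 1, q₋₁ = 0):
  k = 0: a₀ = 6; p₀/q₀ = 6/1; p₀² − 37·q₀² = 36 − 37 = -1.
  k = 1: m = 6, d = 1, a = ⌊(6 + 6)/1⌋ = 12; p/q = (12·6 + 1)/(12·1 + 0) = 73/12; p² − 37·q² = 5329 − 5328 = 1.
  The first convergent with p² − 37·q² = 1 gives the fundamental solution (x₁, y₁) = (73, 12).
Step 2: Apply the recurrence (x_{n+1}, y_{n+1}) = (x₁x_n + 37y₁y_n, x₁y_n + y₁x_n) repeatedly.
  From (x_1, y_1) = (73, 12): x_2 = 73·73 + 37·12·12 = 10657; y_2 = 73·12 + 12·73 = 1752.
Step 3: Verify x_2² - 37·y_2² = 113571649 - 113571648 = 1 (should be 1). ✓

(x_1, y_1) = (73, 12); (x_2, y_2) = (10657, 1752).


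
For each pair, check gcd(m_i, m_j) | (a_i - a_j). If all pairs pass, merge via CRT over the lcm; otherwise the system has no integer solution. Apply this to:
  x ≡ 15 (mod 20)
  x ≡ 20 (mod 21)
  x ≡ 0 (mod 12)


Moduli 20, 21, 12 are not pairwise coprime, so CRT works modulo lcm(m_i) when all pairwise compatibility conditions hold.
Pairwise compatibility: gcd(m_i, m_j) must divide a_i - a_j for every pair.
Merge one congruence at a time:
  Start: x ≡ 15 (mod 20).
  Combine with x ≡ 20 (mod 21): gcd(20, 21) = 1; 20 - 15 = 5, which IS divisible by 1, so compatible.
    Write x = 15 + 20·t and substitute into x ≡ 20 (mod 21): 20·t ≡ 20 − 15 = 5 (mod 21).
    The inverse of 20 mod 21 is 20 (since 20·20 = 400 = 19·21 + 1), so t ≡ 20·5 = 100 ≡ 16 (mod 21).
    Then x = 15 + 20·16 = 335, valid modulo lcm(20, 21) = 420: x ≡ 335 (mod 420).
  Combine with x ≡ 0 (mod 12): gcd(420, 12) = 12, and 0 - 335 = -335 is NOT divisible by 12.
    ⇒ system is inconsistent (no integer solution).

No solution (the system is inconsistent).


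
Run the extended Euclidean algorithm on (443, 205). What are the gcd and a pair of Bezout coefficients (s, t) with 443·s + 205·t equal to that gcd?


Euclidean algorithm on (443, 205) — divide until remainder is 0:
  443 = 2 · 205 + 33
  205 = 6 · 33 + 7
  33 = 4 · 7 + 5
  7 = 1 · 5 + 2
  5 = 2 · 2 + 1
  2 = 2 · 1 + 0
gcd(443, 205) = 1.
Track Bezout coefficients alongside the remainders: start with r₀ = 443 = a·1 + b·0 (s = 1, t = 0) and r₁ = 205 = a·0 + b·1 (s = 0, t = 1); each new remainder r_{k+1} = r_{k-1} − q_k·r_k inherits s_{k+1} = s_{k-1} − q_k·s_k, t_{k+1} = t_{k-1} − q_k·t_k, so r_k = a·s_k + b·t_k at every step:
  q = 2: r = 33, s = 1 − 2·0 = 1, t = 0 − 2·1 = -2  (check: 443·1 + 205·(-2) = 33)
  q = 6: r = 7, s = 0 − 6·1 = -6, t = 1 − 6·(-2) = 13  (check: 443·(-6) + 205·13 = 7)
  q = 4: r = 5, s = 1 − 4·(-6) = 25, t = -2 − 4·13 = -54  (check: 443·25 + 205·(-54) = 5)
  q = 1: r = 2, s = -6 − 1·25 = -31, t = 13 − 1·(-54) = 67  (check: 443·(-31) + 205·67 = 2)
  q = 2: r = 1, s = 25 − 2·(-31) = 87, t = -54 − 2·67 = -188  (check: 443·87 + 205·(-188) = 1)
The row with r = 1 (the gcd) gives the Bezout coefficients s = 87, t = -188.
Result: 443 · (87) + 205 · (-188) = 1.

gcd(443, 205) = 1; s = 87, t = -188 (check: 443·87 + 205·(-188) = 1).


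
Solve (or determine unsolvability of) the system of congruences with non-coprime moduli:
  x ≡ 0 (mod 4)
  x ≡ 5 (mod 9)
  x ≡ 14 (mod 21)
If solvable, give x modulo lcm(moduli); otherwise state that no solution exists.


Moduli 4, 9, 21 are not pairwise coprime, so CRT works modulo lcm(m_i) when all pairwise compatibility conditions hold.
Pairwise compatibility: gcd(m_i, m_j) must divide a_i - a_j for every pair.
Merge one congruence at a time:
  Start: x ≡ 0 (mod 4).
  Combine with x ≡ 5 (mod 9): gcd(4, 9) = 1; 5 - 0 = 5, which IS divisible by 1, so compatible.
    Write x = 0 + 4·t and substitute into x ≡ 5 (mod 9): 4·t ≡ 5 − 0 = 5 (mod 9).
    The inverse of 4 mod 9 is 7 (since 4·7 = 28 = 3·9 + 1), so t ≡ 7·5 = 35 ≡ 8 (mod 9).
    Then x = 0 + 4·8 = 32, valid modulo lcm(4, 9) = 36: x ≡ 32 (mod 36).
  Combine with x ≡ 14 (mod 21): gcd(36, 21) = 3; 14 - 32 = -18, which IS divisible by 3, so compatible.
    Write x = 32 + 36·t and substitute into x ≡ 14 (mod 21): 36·t ≡ 14 − 32 = -18 (mod 21).
    Divide the congruence (and modulus) by g = 3: 12·t ≡ -6 (mod 7).
    Reduce coefficients mod 7: 5·t ≡ 1 (mod 7).
    The inverse of 5 mod 7 is 3 (since 5·3 = 15 = 2·7 + 1), so t ≡ 3·1 = 3 ≡ 3 (mod 7).
    Then x = 32 + 36·3 = 140, valid modulo lcm(36, 21) = 252: x ≡ 140 (mod 252).
Verify: 140 mod 4 = 0, 140 mod 9 = 5, 140 mod 21 = 14.

x ≡ 140 (mod 252).


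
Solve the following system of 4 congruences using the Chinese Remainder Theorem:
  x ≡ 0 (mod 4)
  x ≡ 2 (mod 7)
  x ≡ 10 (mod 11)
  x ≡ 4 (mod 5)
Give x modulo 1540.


Product of moduli M = 4 · 7 · 11 · 5 = 1540.
Merge one congruence at a time:
  Start: x ≡ 0 (mod 4).
  Combine with x ≡ 2 (mod 7); new modulus lcm = 28.
    Write x = 0 + 4·t and substitute into x ≡ 2 (mod 7): 4·t ≡ 2 − 0 = 2 (mod 7).
    The inverse of 4 mod 7 is 2 (since 4·2 = 8 = 1·7 + 1), so t ≡ 2·2 = 4 ≡ 4 (mod 7).
    Then x = 0 + 4·4 = 16, valid modulo lcm(4, 7) = 28: x ≡ 16 (mod 28).
  Combine with x ≡ 10 (mod 11); new modulus lcm = 308.
    Write x = 16 + 28·t and substitute into x ≡ 10 (mod 11): 28·t ≡ 10 − 16 = -6 (mod 11).
    Reduce coefficients mod 11: 6·t ≡ 5 (mod 11).
    The inverse of 6 mod 11 is 2 (since 6·2 = 12 = 1·11 + 1), so t ≡ 2·5 = 10 ≡ 10 (mod 11).
    Then x = 16 + 28·10 = 296, valid modulo lcm(28, 11) = 308: x ≡ 296 (mod 308).
  Combine with x ≡ 4 (mod 5); new modulus lcm = 1540.
    Write x = 296 + 308·t and substitute into x ≡ 4 (mod 5): 308·t ≡ 4 − 296 = -292 (mod 5).
    Reduce coefficients mod 5: 3·t ≡ 3 (mod 5).
    The inverse of 3 mod 5 is 2 (since 3·2 = 6 = 1·5 + 1), so t ≡ 2·3 = 6 ≡ 1 (mod 5).
    Then x = 296 + 308·1 = 604, valid modulo lcm(308, 5) = 1540: x ≡ 604 (mod 1540).
Verify against each original: 604 mod 4 = 0, 604 mod 7 = 2, 604 mod 11 = 10, 604 mod 5 = 4.

x ≡ 604 (mod 1540).


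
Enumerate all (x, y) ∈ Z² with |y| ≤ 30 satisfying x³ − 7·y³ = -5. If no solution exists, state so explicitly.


The equation is x³ - 7y³ = -5. For fixed y, x³ = 7·y³ − 5, so a solution requires the RHS to be a perfect cube.
Strategy: iterate y from -30 to 30, compute RHS = 7·y³ − 5, and check whether it is a (positive or negative) perfect cube.
Check small values of y:
  y = 0: RHS = -5 is not a perfect cube.
  y = 1: RHS = 2 is not a perfect cube.
  y = -1: RHS = -12 is not a perfect cube.
  y = 2: RHS = 51 is not a perfect cube.
  y = -2: RHS = -61 is not a perfect cube.
  y = 3: RHS = 184 is not a perfect cube.
  y = -3: RHS = -194 is not a perfect cube.
Continuing the search up to |y| = 30 finds no solutions either.
No (x, y) in the scanned range satisfies the equation.

No integer solutions with |y| ≤ 30.


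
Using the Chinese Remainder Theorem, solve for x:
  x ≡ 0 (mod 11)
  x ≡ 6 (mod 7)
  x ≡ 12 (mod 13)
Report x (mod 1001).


Moduli 11, 7, 13 are pairwise coprime; by CRT there is a unique solution modulo M = 11 · 7 · 13 = 1001.
Solve pairwise, accumulating the modulus:
  Start with x ≡ 0 (mod 11).
  Combine with x ≡ 6 (mod 7): since gcd(11, 7) = 1, we get a unique residue mod 77.
    Write x = 0 + 11·t and substitute into x ≡ 6 (mod 7): 11·t ≡ 6 − 0 = 6 (mod 7).
    Reduce coefficients mod 7: 4·t ≡ 6 (mod 7).
    The inverse of 4 mod 7 is 2 (since 4·2 = 8 = 1·7 + 1), so t ≡ 2·6 = 12 ≡ 5 (mod 7).
    Then x = 0 + 11·5 = 55, valid modulo lcm(11, 7) = 77: x ≡ 55 (mod 77).
  Combine with x ≡ 12 (mod 13): since gcd(77, 13) = 1, we get a unique residue mod 1001.
    Write x = 55 + 77·t and substitute into x ≡ 12 (mod 13): 77·t ≡ 12 − 55 = -43 (mod 13).
    Reduce coefficients mod 13: 12·t ≡ 9 (mod 13).
    The inverse of 12 mod 13 is 12 (since 12·12 = 144 = 11·13 + 1), so t ≡ 12·9 = 108 ≡ 4 (mod 13).
    Then x = 55 + 77·4 = 363, valid modulo lcm(77, 13) = 1001: x ≡ 363 (mod 1001).
Verify: 363 mod 11 = 0 ✓, 363 mod 7 = 6 ✓, 363 mod 13 = 12 ✓.

x ≡ 363 (mod 1001).


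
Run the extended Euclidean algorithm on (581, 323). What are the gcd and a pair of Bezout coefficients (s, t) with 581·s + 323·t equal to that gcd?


Euclidean algorithm on (581, 323) — divide until remainder is 0:
  581 = 1 · 323 + 258
  323 = 1 · 258 + 65
  258 = 3 · 65 + 63
  65 = 1 · 63 + 2
  63 = 31 · 2 + 1
  2 = 2 · 1 + 0
gcd(581, 323) = 1.
Track Bezout coefficients alongside the remainders: start with r₀ = 581 = a·1 + b·0 (s = 1, t = 0) and r₁ = 323 = a·0 + b·1 (s = 0, t = 1); each new remainder r_{k+1} = r_{k-1} − q_k·r_k inherits s_{k+1} = s_{k-1} − q_k·s_k, t_{k+1} = t_{k-1} − q_k·t_k, so r_k = a·s_k + b·t_k at every step:
  q = 1: r = 258, s = 1 − 1·0 = 1, t = 0 − 1·1 = -1  (check: 581·1 + 323·(-1) = 258)
  q = 1: r = 65, s = 0 − 1·1 = -1, t = 1 − 1·(-1) = 2  (check: 581·(-1) + 323·2 = 65)
  q = 3: r = 63, s = 1 − 3·(-1) = 4, t = -1 − 3·2 = -7  (check: 581·4 + 323·(-7) = 63)
  q = 1: r = 2, s = -1 − 1·4 = -5, t = 2 − 1·(-7) = 9  (check: 581·(-5) + 323·9 = 2)
  q = 31: r = 1, s = 4 − 31·(-5) = 159, t = -7 − 31·9 = -286  (check: 581·159 + 323·(-286) = 1)
The row with r = 1 (the gcd) gives the Bezout coefficients s = 159, t = -286.
Result: 581 · (159) + 323 · (-286) = 1.

gcd(581, 323) = 1; s = 159, t = -286 (check: 581·159 + 323·(-286) = 1).


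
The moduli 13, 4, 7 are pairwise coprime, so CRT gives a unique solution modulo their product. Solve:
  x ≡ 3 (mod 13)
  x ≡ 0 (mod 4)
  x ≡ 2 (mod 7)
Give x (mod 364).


Moduli 13, 4, 7 are pairwise coprime; by CRT there is a unique solution modulo M = 13 · 4 · 7 = 364.
Solve pairwise, accumulating the modulus:
  Start with x ≡ 3 (mod 13).
  Combine with x ≡ 0 (mod 4): since gcd(13, 4) = 1, we get a unique residue mod 52.
    Write x = 3 + 13·t and substitute into x ≡ 0 (mod 4): 13·t ≡ 0 − 3 = -3 (mod 4).
    Reduce coefficients mod 4: 1·t ≡ 1 (mod 4).
    So t ≡ 1 (mod 4).
    Then x = 3 + 13·1 = 16, valid modulo lcm(13, 4) = 52: x ≡ 16 (mod 52).
  Combine with x ≡ 2 (mod 7): since gcd(52, 7) = 1, we get a unique residue mod 364.
    Write x = 16 + 52·t and substitute into x ≡ 2 (mod 7): 52·t ≡ 2 − 16 = -14 (mod 7).
    Reduce coefficients mod 7: 3·t ≡ 0 (mod 7).
    The inverse of 3 mod 7 is 5 (since 3·5 = 15 = 2·7 + 1), so t ≡ 5·0 = 0 ≡ 0 (mod 7).
    Then x = 16 + 52·0 = 16, valid modulo lcm(52, 7) = 364: x ≡ 16 (mod 364).
Verify: 16 mod 13 = 3 ✓, 16 mod 4 = 0 ✓, 16 mod 7 = 2 ✓.

x ≡ 16 (mod 364).


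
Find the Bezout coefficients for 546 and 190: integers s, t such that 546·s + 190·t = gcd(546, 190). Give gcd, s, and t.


Euclidean algorithm on (546, 190) — divide until remainder is 0:
  546 = 2 · 190 + 166
  190 = 1 · 166 + 24
  166 = 6 · 24 + 22
  24 = 1 · 22 + 2
  22 = 11 · 2 + 0
gcd(546, 190) = 2.
Track Bezout coefficients alongside the remainders: start with r₀ = 546 = a·1 + b·0 (s = 1, t = 0) and r₁ = 190 = a·0 + b·1 (s = 0, t = 1); each new remainder r_{k+1} = r_{k-1} − q_k·r_k inherits s_{k+1} = s_{k-1} − q_k·s_k, t_{k+1} = t_{k-1} − q_k·t_k, so r_k = a·s_k + b·t_k at every step:
  q = 2: r = 166, s = 1 − 2·0 = 1, t = 0 − 2·1 = -2  (check: 546·1 + 190·(-2) = 166)
  q = 1: r = 24, s = 0 − 1·1 = -1, t = 1 − 1·(-2) = 3  (check: 546·(-1) + 190·3 = 24)
  q = 6: r = 22, s = 1 − 6·(-1) = 7, t = -2 − 6·3 = -20  (check: 546·7 + 190·(-20) = 22)
  q = 1: r = 2, s = -1 − 1·7 = -8, t = 3 − 1·(-20) = 23  (check: 546·(-8) + 190·23 = 2)
The row with r = 2 (the gcd) gives the Bezout coefficients s = -8, t = 23.
Result: 546 · (-8) + 190 · (23) = 2.

gcd(546, 190) = 2; s = -8, t = 23 (check: 546·(-8) + 190·23 = 2).


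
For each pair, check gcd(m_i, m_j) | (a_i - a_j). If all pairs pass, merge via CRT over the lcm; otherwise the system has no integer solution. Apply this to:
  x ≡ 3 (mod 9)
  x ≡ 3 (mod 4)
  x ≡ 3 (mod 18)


Moduli 9, 4, 18 are not pairwise coprime, so CRT works modulo lcm(m_i) when all pairwise compatibility conditions hold.
Pairwise compatibility: gcd(m_i, m_j) must divide a_i - a_j for every pair.
Merge one congruence at a time:
  Start: x ≡ 3 (mod 9).
  Combine with x ≡ 3 (mod 4): gcd(9, 4) = 1; 3 - 3 = 0, which IS divisible by 1, so compatible.
    Write x = 3 + 9·t and substitute into x ≡ 3 (mod 4): 9·t ≡ 3 − 3 = 0 (mod 4).
    Reduce coefficients mod 4: 1·t ≡ 0 (mod 4).
    So t ≡ 0 (mod 4).
    Then x = 3 + 9·0 = 3, valid modulo lcm(9, 4) = 36: x ≡ 3 (mod 36).
  Combine with x ≡ 3 (mod 18): gcd(36, 18) = 18; 3 - 3 = 0, which IS divisible by 18, so compatible.
    Write x = 3 + 36·t and substitute into x ≡ 3 (mod 18): 36·t ≡ 3 − 3 = 0 (mod 18).
    Divide the congruence (and modulus) by g = 18: 2·t ≡ 0 (mod 1).
    Modulo 1 every t works; take t = 0.
    Then x = 3 + 36·0 = 3, valid modulo lcm(36, 18) = 36: x ≡ 3 (mod 36).
Verify: 3 mod 9 = 3, 3 mod 4 = 3, 3 mod 18 = 3.

x ≡ 3 (mod 36).


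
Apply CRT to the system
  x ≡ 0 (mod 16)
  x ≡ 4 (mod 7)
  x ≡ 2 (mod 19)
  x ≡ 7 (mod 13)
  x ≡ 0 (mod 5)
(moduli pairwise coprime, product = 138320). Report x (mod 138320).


Product of moduli M = 16 · 7 · 19 · 13 · 5 = 138320.
Merge one congruence at a time:
  Start: x ≡ 0 (mod 16).
  Combine with x ≡ 4 (mod 7); new modulus lcm = 112.
    Write x = 0 + 16·t and substitute into x ≡ 4 (mod 7): 16·t ≡ 4 − 0 = 4 (mod 7).
    Reduce coefficients mod 7: 2·t ≡ 4 (mod 7).
    The inverse of 2 mod 7 is 4 (since 2·4 = 8 = 1·7 + 1), so t ≡ 4·4 = 16 ≡ 2 (mod 7).
    Then x = 0 + 16·2 = 32, valid modulo lcm(16, 7) = 112: x ≡ 32 (mod 112).
  Combine with x ≡ 2 (mod 19); new modulus lcm = 2128.
    Write x = 32 + 112·t and substitute into x ≡ 2 (mod 19): 112·t ≡ 2 − 32 = -30 (mod 19).
    Reduce coefficients mod 19: 17·t ≡ 8 (mod 19).
    The inverse of 17 mod 19 is 9 (since 17·9 = 153 = 8·19 + 1), so t ≡ 9·8 = 72 ≡ 15 (mod 19).
    Then x = 32 + 112·15 = 1712, valid modulo lcm(112, 19) = 2128: x ≡ 1712 (mod 2128).
  Combine with x ≡ 7 (mod 13); new modulus lcm = 27664.
    Write x = 1712 + 2128·t and substitute into x ≡ 7 (mod 13): 2128·t ≡ 7 − 1712 = -1705 (mod 13).
    Reduce coefficients mod 13: 9·t ≡ 11 (mod 13).
    The inverse of 9 mod 13 is 3 (since 9·3 = 27 = 2·13 + 1), so t ≡ 3·11 = 33 ≡ 7 (mod 13).
    Then x = 1712 + 2128·7 = 16608, valid modulo lcm(2128, 13) = 27664: x ≡ 16608 (mod 27664).
  Combine with x ≡ 0 (mod 5); new modulus lcm = 138320.
    Write x = 16608 + 27664·t and substitute into x ≡ 0 (mod 5): 27664·t ≡ 0 − 16608 = -16608 (mod 5).
    Reduce coefficients mod 5: 4·t ≡ 2 (mod 5).
    The inverse of 4 mod 5 is 4 (since 4·4 = 16 = 3·5 + 1), so t ≡ 4·2 = 8 ≡ 3 (mod 5).
    Then x = 16608 + 27664·3 = 99600, valid modulo lcm(27664, 5) = 138320: x ≡ 99600 (mod 138320).
Verify against each original: 99600 mod 16 = 0, 99600 mod 7 = 4, 99600 mod 19 = 2, 99600 mod 13 = 7, 99600 mod 5 = 0.

x ≡ 99600 (mod 138320).


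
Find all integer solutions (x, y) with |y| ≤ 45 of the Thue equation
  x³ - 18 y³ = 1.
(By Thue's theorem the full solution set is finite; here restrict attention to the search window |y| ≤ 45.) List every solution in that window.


The equation is x³ - 18y³ = 1. For fixed y, x³ = 18·y³ + 1, so a solution requires the RHS to be a perfect cube.
Strategy: iterate y from -45 to 45, compute RHS = 18·y³ + 1, and check whether it is a (positive or negative) perfect cube.
Check small values of y:
  y = 0: RHS = 1 = (1)³ ⇒ x = 1 works.
  y = 1: RHS = 19 is not a perfect cube.
  y = -1: RHS = -17 is not a perfect cube.
  y = 2: RHS = 145 is not a perfect cube.
  y = -2: RHS = -143 is not a perfect cube.
  y = 3: RHS = 487 is not a perfect cube.
  y = -3: RHS = -485 is not a perfect cube.
Continuing the search up to |y| = 45 finds no further solutions beyond those listed.
Collected solutions: (1, 0).

Solutions (with |y| ≤ 45): (1, 0).


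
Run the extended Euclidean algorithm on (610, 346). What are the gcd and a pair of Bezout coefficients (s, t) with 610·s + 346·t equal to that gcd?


Euclidean algorithm on (610, 346) — divide until remainder is 0:
  610 = 1 · 346 + 264
  346 = 1 · 264 + 82
  264 = 3 · 82 + 18
  82 = 4 · 18 + 10
  18 = 1 · 10 + 8
  10 = 1 · 8 + 2
  8 = 4 · 2 + 0
gcd(610, 346) = 2.
Track Bezout coefficients alongside the remainders: start with r₀ = 610 = a·1 + b·0 (s = 1, t = 0) and r₁ = 346 = a·0 + b·1 (s = 0, t = 1); each new remainder r_{k+1} = r_{k-1} − q_k·r_k inherits s_{k+1} = s_{k-1} − q_k·s_k, t_{k+1} = t_{k-1} − q_k·t_k, so r_k = a·s_k + b·t_k at every step:
  q = 1: r = 264, s = 1 − 1·0 = 1, t = 0 − 1·1 = -1  (check: 610·1 + 346·(-1) = 264)
  q = 1: r = 82, s = 0 − 1·1 = -1, t = 1 − 1·(-1) = 2  (check: 610·(-1) + 346·2 = 82)
  q = 3: r = 18, s = 1 − 3·(-1) = 4, t = -1 − 3·2 = -7  (check: 610·4 + 346·(-7) = 18)
  q = 4: r = 10, s = -1 − 4·4 = -17, t = 2 − 4·(-7) = 30  (check: 610·(-17) + 346·30 = 10)
  q = 1: r = 8, s = 4 − 1·(-17) = 21, t = -7 − 1·30 = -37  (check: 610·21 + 346·(-37) = 8)
  q = 1: r = 2, s = -17 − 1·21 = -38, t = 30 − 1·(-37) = 67  (check: 610·(-38) + 346·67 = 2)
The row with r = 2 (the gcd) gives the Bezout coefficients s = -38, t = 67.
Result: 610 · (-38) + 346 · (67) = 2.

gcd(610, 346) = 2; s = -38, t = 67 (check: 610·(-38) + 346·67 = 2).


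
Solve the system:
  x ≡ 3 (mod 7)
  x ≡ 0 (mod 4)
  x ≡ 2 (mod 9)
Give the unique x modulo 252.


Moduli 7, 4, 9 are pairwise coprime; by CRT there is a unique solution modulo M = 7 · 4 · 9 = 252.
Solve pairwise, accumulating the modulus:
  Start with x ≡ 3 (mod 7).
  Combine with x ≡ 0 (mod 4): since gcd(7, 4) = 1, we get a unique residue mod 28.
    Write x = 3 + 7·t and substitute into x ≡ 0 (mod 4): 7·t ≡ 0 − 3 = -3 (mod 4).
    Reduce coefficients mod 4: 3·t ≡ 1 (mod 4).
    The inverse of 3 mod 4 is 3 (since 3·3 = 9 = 2·4 + 1), so t ≡ 3·1 = 3 ≡ 3 (mod 4).
    Then x = 3 + 7·3 = 24, valid modulo lcm(7, 4) = 28: x ≡ 24 (mod 28).
  Combine with x ≡ 2 (mod 9): since gcd(28, 9) = 1, we get a unique residue mod 252.
    Write x = 24 + 28·t and substitute into x ≡ 2 (mod 9): 28·t ≡ 2 − 24 = -22 (mod 9).
    Reduce coefficients mod 9: 1·t ≡ 5 (mod 9).
    So t ≡ 5 (mod 9).
    Then x = 24 + 28·5 = 164, valid modulo lcm(28, 9) = 252: x ≡ 164 (mod 252).
Verify: 164 mod 7 = 3 ✓, 164 mod 4 = 0 ✓, 164 mod 9 = 2 ✓.

x ≡ 164 (mod 252).
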